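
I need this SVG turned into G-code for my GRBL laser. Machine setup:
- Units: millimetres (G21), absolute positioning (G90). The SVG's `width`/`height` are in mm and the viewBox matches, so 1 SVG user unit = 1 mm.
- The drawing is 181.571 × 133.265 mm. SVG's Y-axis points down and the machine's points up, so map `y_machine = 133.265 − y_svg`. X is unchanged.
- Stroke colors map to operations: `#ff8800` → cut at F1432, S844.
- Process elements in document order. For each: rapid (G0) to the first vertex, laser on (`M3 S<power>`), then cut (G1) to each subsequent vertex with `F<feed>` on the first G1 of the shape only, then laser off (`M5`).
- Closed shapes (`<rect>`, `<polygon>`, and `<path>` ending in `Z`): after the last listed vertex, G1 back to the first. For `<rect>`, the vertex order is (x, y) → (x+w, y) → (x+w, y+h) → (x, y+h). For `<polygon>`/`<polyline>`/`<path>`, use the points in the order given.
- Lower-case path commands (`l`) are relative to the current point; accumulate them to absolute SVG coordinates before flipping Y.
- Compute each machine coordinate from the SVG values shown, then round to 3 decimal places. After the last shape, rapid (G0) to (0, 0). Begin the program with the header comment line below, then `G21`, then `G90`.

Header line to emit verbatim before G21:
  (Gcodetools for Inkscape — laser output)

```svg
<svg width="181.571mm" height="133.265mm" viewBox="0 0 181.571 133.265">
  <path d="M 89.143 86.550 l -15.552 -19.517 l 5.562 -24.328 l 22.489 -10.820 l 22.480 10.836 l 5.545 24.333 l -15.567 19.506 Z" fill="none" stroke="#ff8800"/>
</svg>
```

(Gcodetools for Inkscape — laser output)
G21
G90
G0 X89.143 Y46.715
M3 S844
G1 X73.591 Y66.232 F1432
G1 X79.153 Y90.560
G1 X101.642 Y101.380
G1 X124.122 Y90.544
G1 X129.667 Y66.211
G1 X114.100 Y46.705
G1 X89.143 Y46.715
M5
G0 X0.000 Y0.000

Since the viewBox matches the mm dimensions, user units are millimetres directly. The only transform is the Y-flip y_m = 133.265 − y_svg.

Shape 1 is a regular polygon drawn with `<path>`. Its stroke #ff8800 means cut at S844, F1432. After flipping Y the toolpath is (89.143,46.715) → (73.591,66.232) → (79.153,90.560) → (101.642,101.380) → (124.122,90.544) → (129.667,66.211) → (114.100,46.705) → (89.143,46.715), returning to the start.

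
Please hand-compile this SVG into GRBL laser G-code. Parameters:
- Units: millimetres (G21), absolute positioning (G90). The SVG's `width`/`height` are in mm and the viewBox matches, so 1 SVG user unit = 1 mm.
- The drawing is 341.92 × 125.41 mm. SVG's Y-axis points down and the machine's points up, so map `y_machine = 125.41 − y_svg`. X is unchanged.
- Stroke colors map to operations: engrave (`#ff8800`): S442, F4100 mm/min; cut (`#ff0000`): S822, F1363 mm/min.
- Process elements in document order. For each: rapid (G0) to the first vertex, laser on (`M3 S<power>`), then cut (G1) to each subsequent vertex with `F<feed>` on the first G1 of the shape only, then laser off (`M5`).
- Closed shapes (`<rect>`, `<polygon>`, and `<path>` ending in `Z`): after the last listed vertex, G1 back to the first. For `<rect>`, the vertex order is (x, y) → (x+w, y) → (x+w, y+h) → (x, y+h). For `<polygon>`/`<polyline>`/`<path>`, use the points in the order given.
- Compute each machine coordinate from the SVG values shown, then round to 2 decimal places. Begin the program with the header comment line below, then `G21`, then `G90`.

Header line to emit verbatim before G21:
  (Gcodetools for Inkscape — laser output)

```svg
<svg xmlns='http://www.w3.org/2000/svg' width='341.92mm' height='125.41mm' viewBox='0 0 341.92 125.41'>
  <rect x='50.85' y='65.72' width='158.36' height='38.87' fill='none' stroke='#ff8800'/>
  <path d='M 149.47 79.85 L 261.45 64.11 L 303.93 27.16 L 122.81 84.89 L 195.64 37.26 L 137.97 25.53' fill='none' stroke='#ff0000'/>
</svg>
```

(Gcodetools for Inkscape — laser output)
G21
G90
G0 X50.85 Y59.69
M3 S442
G1 X209.21 Y59.69 F4100
G1 X209.21 Y20.82
G1 X50.85 Y20.82
G1 X50.85 Y59.69
M5
G0 X149.47 Y45.56
M3 S822
G1 X261.45 Y61.30 F1363
G1 X303.93 Y98.25
G1 X122.81 Y40.52
G1 X195.64 Y88.15
G1 X137.97 Y99.88
M5

Since the viewBox matches the mm dimensions, user units are millimetres directly. The only transform is the Y-flip y_m = 125.41 − y_svg.

Shape 1 is a rectangle drawn with `<rect>`. Its stroke #ff8800 means engrave at S442, F4100. After flipping Y the toolpath is (50.85,59.69) → (209.21,59.69) → (209.21,20.82) → (50.85,20.82) → (50.85,59.69), returning to the start.

Shape 2 is a open polyline drawn with `<path>`. Its stroke #ff0000 means cut at S822, F1363. After flipping Y the toolpath is (149.47,45.56) → (261.45,61.30) → (303.93,98.25) → (122.81,40.52) → (195.64,88.15) → (137.97,99.88).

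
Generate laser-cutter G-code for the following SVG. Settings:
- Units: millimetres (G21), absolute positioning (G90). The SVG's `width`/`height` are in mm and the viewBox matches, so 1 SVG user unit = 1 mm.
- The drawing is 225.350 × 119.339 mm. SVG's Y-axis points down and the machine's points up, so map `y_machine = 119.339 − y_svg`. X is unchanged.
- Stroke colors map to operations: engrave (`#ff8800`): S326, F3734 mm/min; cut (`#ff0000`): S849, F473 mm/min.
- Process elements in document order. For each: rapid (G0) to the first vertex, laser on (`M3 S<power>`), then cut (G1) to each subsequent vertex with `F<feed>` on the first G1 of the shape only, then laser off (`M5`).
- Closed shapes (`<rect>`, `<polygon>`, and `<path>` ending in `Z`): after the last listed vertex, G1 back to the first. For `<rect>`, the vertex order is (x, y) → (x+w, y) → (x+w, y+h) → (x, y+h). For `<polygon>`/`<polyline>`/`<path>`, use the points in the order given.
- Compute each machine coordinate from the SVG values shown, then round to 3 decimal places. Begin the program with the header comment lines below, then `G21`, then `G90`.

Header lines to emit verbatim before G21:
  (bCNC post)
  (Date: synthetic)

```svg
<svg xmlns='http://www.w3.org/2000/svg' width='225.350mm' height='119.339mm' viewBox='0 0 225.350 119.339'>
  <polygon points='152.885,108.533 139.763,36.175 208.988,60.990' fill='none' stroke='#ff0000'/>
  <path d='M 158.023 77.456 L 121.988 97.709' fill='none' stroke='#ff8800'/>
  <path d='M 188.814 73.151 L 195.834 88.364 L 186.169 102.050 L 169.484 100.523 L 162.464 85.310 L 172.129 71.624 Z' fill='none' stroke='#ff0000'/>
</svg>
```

(bCNC post)
(Date: synthetic)
G21
G90
G0 X152.885 Y10.806
M3 S849
G1 X139.763 Y83.164 F473
G1 X208.988 Y58.349
G1 X152.885 Y10.806
M5
G0 X158.023 Y41.883
M3 S326
G1 X121.988 Y21.630 F3734
M5
G0 X188.814 Y46.188
M3 S849
G1 X195.834 Y30.975 F473
G1 X186.169 Y17.289
G1 X169.484 Y18.816
G1 X162.464 Y34.029
G1 X172.129 Y47.715
G1 X188.814 Y46.188
M5

Since the viewBox matches the mm dimensions, user units are millimetres directly. The only transform is the Y-flip y_m = 119.339 − y_svg.

Shape 1 is a regular polygon drawn with `<polygon>`. Its stroke #ff0000 means cut at S849, F473. After flipping Y the toolpath is (152.885,10.806) → (139.763,83.164) → (208.988,58.349) → (152.885,10.806), returning to the start.

Shape 2 is a line segment drawn with `<path>`. Its stroke #ff8800 means engrave at S326, F3734. After flipping Y the toolpath is (158.023,41.883) → (121.988,21.630).

Shape 3 is a regular polygon drawn with `<path>`. Its stroke #ff0000 means cut at S849, F473. After flipping Y the toolpath is (188.814,46.188) → (195.834,30.975) → (186.169,17.289) → (169.484,18.816) → (162.464,34.029) → (172.129,47.715) → (188.814,46.188), returning to the start.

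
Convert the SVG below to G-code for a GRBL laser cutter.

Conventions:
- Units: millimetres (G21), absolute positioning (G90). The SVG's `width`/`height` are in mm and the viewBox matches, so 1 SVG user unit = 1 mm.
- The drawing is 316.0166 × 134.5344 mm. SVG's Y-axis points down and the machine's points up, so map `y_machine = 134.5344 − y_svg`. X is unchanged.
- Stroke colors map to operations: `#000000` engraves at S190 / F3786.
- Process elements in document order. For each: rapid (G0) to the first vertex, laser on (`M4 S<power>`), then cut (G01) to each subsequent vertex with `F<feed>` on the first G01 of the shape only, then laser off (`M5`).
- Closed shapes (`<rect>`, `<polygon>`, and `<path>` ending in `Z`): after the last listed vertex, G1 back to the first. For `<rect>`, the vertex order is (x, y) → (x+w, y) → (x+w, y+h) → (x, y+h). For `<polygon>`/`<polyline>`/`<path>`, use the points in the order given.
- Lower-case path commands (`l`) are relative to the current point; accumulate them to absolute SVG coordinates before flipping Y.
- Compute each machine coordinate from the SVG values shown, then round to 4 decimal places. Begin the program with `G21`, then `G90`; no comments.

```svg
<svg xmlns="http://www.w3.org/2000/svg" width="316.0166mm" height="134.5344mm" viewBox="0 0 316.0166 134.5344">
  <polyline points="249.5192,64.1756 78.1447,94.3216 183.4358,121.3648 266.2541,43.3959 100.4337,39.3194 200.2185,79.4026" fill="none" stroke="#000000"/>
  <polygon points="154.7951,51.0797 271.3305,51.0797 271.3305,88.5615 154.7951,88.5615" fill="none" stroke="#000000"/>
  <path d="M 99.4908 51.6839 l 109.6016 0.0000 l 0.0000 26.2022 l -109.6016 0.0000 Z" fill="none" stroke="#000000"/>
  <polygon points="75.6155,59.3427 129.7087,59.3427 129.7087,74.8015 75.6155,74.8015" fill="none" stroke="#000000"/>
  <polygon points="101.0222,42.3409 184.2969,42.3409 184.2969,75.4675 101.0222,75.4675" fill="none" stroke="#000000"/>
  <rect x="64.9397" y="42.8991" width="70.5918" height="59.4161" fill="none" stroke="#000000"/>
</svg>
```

G21
G90
G0 X249.5192 Y70.3588
M4 S190
G01 X78.1447 Y40.2128 F3786
G01 X183.4358 Y13.1696
G01 X266.2541 Y91.1385
G01 X100.4337 Y95.2150
G01 X200.2185 Y55.1318
M5
G0 X154.7951 Y83.4547
M4 S190
G01 X271.3305 Y83.4547 F3786
G01 X271.3305 Y45.9729
G01 X154.7951 Y45.9729
G01 X154.7951 Y83.4547
M5
G0 X99.4908 Y82.8505
M4 S190
G01 X209.0924 Y82.8505 F3786
G01 X209.0924 Y56.6483
G01 X99.4908 Y56.6483
G01 X99.4908 Y82.8505
M5
G0 X75.6155 Y75.1917
M4 S190
G01 X129.7087 Y75.1917 F3786
G01 X129.7087 Y59.7329
G01 X75.6155 Y59.7329
G01 X75.6155 Y75.1917
M5
G0 X101.0222 Y92.1935
M4 S190
G01 X184.2969 Y92.1935 F3786
G01 X184.2969 Y59.0669
G01 X101.0222 Y59.0669
G01 X101.0222 Y92.1935
M5
G0 X64.9397 Y91.6353
M4 S190
G01 X135.5315 Y91.6353 F3786
G01 X135.5315 Y32.2192
G01 X64.9397 Y32.2192
G01 X64.9397 Y91.6353
M5

Since the viewBox matches the mm dimensions, user units are millimetres directly. The only transform is the Y-flip y_m = 134.5344 − y_svg.

Shape 1 is a open polyline drawn with `<polyline>`. Its stroke #000000 means engrave at S190, F3786. After flipping Y the toolpath is (249.5192,70.3588) → (78.1447,40.2128) → (183.4358,13.1696) → (266.2541,91.1385) → (100.4337,95.2150) → (200.2185,55.1318).

Shape 2 is a rectangle drawn with `<polygon>`. Its stroke #000000 means engrave at S190, F3786. After flipping Y the toolpath is (154.7951,83.4547) → (271.3305,83.4547) → (271.3305,45.9729) → (154.7951,45.9729) → (154.7951,83.4547), returning to the start.

Shape 3 is a rectangle drawn with `<path>`. Its stroke #000000 means engrave at S190, F3786. After flipping Y the toolpath is (99.4908,82.8505) → (209.0924,82.8505) → (209.0924,56.6483) → (99.4908,56.6483) → (99.4908,82.8505), returning to the start.

Shape 4 is a rectangle drawn with `<polygon>`. Its stroke #000000 means engrave at S190, F3786. After flipping Y the toolpath is (75.6155,75.1917) → (129.7087,75.1917) → (129.7087,59.7329) → (75.6155,59.7329) → (75.6155,75.1917), returning to the start.

Shape 5 is a rectangle drawn with `<polygon>`. Its stroke #000000 means engrave at S190, F3786. After flipping Y the toolpath is (101.0222,92.1935) → (184.2969,92.1935) → (184.2969,59.0669) → (101.0222,59.0669) → (101.0222,92.1935), returning to the start.

Shape 6 is a rectangle drawn with `<rect>`. Its stroke #000000 means engrave at S190, F3786. After flipping Y the toolpath is (64.9397,91.6353) → (135.5315,91.6353) → (135.5315,32.2192) → (64.9397,32.2192) → (64.9397,91.6353), returning to the start.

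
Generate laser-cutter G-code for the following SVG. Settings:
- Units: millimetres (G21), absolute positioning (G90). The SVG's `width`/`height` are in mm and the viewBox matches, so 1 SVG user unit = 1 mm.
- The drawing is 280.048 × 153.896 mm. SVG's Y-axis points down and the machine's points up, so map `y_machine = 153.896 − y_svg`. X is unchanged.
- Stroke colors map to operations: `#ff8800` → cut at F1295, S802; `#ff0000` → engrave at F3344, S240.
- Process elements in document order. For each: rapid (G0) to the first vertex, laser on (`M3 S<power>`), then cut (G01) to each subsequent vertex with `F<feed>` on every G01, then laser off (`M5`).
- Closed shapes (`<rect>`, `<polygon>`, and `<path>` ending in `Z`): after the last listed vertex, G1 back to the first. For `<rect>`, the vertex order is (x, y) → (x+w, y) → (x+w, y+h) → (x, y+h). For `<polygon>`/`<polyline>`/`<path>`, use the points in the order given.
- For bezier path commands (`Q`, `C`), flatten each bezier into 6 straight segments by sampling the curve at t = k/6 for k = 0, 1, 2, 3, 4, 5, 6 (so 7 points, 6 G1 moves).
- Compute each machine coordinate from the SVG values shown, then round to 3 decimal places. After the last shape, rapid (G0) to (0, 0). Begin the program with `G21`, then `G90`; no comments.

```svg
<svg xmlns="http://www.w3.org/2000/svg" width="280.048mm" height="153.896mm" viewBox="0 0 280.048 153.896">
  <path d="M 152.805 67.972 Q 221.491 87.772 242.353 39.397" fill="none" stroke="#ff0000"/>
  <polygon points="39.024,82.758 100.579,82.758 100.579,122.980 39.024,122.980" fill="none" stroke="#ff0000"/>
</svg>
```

G21
G90
G0 X152.805 Y85.924
M3 S240
G01 X174.372 Y81.218 F3344
G01 X193.282 Y80.299 F3344
G01 X209.535 Y83.168 F3344
G01 X223.131 Y89.824 F3344
G01 X234.071 Y100.268 F3344
G01 X242.353 Y114.499 F3344
M5
G0 X39.024 Y71.138
M3 S240
G01 X100.579 Y71.138 F3344
G01 X100.579 Y30.916 F3344
G01 X39.024 Y30.916 F3344
G01 X39.024 Y71.138 F3344
M5
G0 X0.000 Y0.000

viewBox `0 0 280.048 153.896` with mm width/height → 1 unit = 1 mm. Flip: y_m = 153.896 − y_svg.

**Shape 1** — `<path>` quadratic bezier, stroke `#ff0000` → engrave (S240, F3344). Control points (SVG): P0=(152.805,67.972), P1=(221.491,87.772), P2=(242.353,39.397); sampled at t=k/6. Machine vertices: (152.805,85.924) → (174.372,81.218) → (193.282,80.299) → (209.535,83.168) → (223.131,89.824) → (234.071,100.268) → (242.353,114.499). Open path.

**Shape 2** — `<polygon>` rectangle, stroke `#ff0000` → engrave (S240, F3344). Machine vertices: (39.024,71.138) → (100.579,71.138) → (100.579,30.916) → (39.024,30.916) → (39.024,71.138). Closed: final G1 returns to the first vertex.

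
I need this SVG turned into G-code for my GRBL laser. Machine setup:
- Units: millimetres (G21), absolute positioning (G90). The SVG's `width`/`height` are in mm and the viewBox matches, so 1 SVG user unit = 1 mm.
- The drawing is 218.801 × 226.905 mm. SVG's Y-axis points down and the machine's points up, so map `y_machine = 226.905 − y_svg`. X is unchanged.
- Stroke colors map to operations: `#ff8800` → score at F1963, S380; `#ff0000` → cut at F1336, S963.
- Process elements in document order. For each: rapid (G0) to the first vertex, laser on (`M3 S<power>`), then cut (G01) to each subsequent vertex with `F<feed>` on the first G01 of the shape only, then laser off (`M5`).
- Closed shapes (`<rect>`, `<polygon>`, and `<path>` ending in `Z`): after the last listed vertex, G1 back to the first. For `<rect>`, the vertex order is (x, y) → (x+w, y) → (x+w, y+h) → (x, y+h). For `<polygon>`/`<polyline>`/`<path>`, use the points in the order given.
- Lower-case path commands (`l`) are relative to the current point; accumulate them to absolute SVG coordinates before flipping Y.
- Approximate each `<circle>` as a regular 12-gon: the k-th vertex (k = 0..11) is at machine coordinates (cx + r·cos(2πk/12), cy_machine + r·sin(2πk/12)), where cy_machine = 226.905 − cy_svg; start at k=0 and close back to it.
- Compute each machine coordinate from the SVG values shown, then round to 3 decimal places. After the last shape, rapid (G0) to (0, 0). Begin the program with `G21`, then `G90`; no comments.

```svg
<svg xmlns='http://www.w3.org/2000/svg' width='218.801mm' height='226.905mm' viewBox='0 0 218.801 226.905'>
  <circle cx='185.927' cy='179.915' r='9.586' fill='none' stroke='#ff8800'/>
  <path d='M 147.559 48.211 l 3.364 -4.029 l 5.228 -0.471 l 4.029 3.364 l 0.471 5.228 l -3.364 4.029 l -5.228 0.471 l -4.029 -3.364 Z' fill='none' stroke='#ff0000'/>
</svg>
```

Since the viewBox matches the mm dimensions, user units are millimetres directly. The only transform is the Y-flip y_m = 226.905 − y_svg.

Shape 1 is a circle drawn with `<circle>`. Its stroke #ff8800 means score at S380, F1963. After flipping Y the toolpath is (195.513,46.990) → (194.229,51.783) → (190.720,55.292) → (185.927,56.576) → (181.134,55.292) → (177.625,51.783) → (176.341,46.990) → (177.625,42.197) → (181.134,38.688) → (185.927,37.404) → (190.720,38.688) → (194.229,42.197) → (195.513,46.990), returning to the start.

Shape 2 is a regular polygon drawn with `<path>`. Its stroke #ff0000 means cut at S963, F1336. After flipping Y the toolpath is (147.559,178.694) → (150.923,182.723) → (156.151,183.194) → (160.180,179.830) → (160.651,174.602) → (157.287,170.573) → (152.059,170.102) → (148.030,173.466) → (147.559,178.694), returning to the start.

G21
G90
G0 X195.513 Y46.990
M3 S380
G01 X194.229 Y51.783 F1963
G01 X190.720 Y55.292
G01 X185.927 Y56.576
G01 X181.134 Y55.292
G01 X177.625 Y51.783
G01 X176.341 Y46.990
G01 X177.625 Y42.197
G01 X181.134 Y38.688
G01 X185.927 Y37.404
G01 X190.720 Y38.688
G01 X194.229 Y42.197
G01 X195.513 Y46.990
M5
G0 X147.559 Y178.694
M3 S963
G01 X150.923 Y182.723 F1336
G01 X156.151 Y183.194
G01 X160.180 Y179.830
G01 X160.651 Y174.602
G01 X157.287 Y170.573
G01 X152.059 Y170.102
G01 X148.030 Y173.466
G01 X147.559 Y178.694
M5
G0 X0.000 Y0.000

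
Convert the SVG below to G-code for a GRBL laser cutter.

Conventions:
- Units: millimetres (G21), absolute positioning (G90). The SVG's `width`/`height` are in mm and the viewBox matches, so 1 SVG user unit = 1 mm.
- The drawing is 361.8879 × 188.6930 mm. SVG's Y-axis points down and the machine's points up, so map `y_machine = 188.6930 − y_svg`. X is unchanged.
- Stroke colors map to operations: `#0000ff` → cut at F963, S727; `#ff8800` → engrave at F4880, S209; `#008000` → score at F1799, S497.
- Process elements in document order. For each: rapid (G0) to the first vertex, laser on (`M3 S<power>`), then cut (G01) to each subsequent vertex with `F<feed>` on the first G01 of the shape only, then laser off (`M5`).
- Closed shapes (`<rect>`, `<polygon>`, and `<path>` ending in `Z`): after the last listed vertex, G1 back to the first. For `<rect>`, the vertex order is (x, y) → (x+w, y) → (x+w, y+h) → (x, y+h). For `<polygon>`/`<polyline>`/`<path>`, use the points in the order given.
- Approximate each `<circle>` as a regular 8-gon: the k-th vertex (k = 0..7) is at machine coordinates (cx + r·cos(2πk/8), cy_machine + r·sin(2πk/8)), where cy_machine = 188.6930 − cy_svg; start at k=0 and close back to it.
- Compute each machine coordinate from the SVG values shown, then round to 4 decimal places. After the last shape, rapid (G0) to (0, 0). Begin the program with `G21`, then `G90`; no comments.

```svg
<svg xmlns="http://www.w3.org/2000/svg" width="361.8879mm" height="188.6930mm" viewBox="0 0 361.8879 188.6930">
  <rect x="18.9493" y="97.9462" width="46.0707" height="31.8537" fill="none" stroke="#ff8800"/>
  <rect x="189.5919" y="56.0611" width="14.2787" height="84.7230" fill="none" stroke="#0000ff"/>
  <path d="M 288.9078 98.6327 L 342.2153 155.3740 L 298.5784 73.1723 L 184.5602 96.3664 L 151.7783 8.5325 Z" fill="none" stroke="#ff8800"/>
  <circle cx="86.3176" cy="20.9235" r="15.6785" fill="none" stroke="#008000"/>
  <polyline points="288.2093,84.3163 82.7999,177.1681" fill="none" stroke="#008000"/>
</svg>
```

G21
G90
G0 X18.9493 Y90.7468
M3 S209
G01 X65.0200 Y90.7468 F4880
G01 X65.0200 Y58.8931
G01 X18.9493 Y58.8931
G01 X18.9493 Y90.7468
M5
G0 X189.5919 Y132.6319
M3 S727
G01 X203.8706 Y132.6319 F963
G01 X203.8706 Y47.9089
G01 X189.5919 Y47.9089
G01 X189.5919 Y132.6319
M5
G0 X288.9078 Y90.0603
M3 S209
G01 X342.2153 Y33.3190 F4880
G01 X298.5784 Y115.5207
G01 X184.5602 Y92.3266
G01 X151.7783 Y180.1605
G01 X288.9078 Y90.0603
M5
G0 X101.9961 Y167.7695
M3 S497
G01 X97.4040 Y178.8559 F1799
G01 X86.3176 Y183.4480
G01 X75.2312 Y178.8559
G01 X70.6391 Y167.7695
G01 X75.2312 Y156.6831
G01 X86.3176 Y152.0910
G01 X97.4040 Y156.6831
G01 X101.9961 Y167.7695
M5
G0 X288.2093 Y104.3767
M3 S497
G01 X82.7999 Y11.5249 F1799
M5
G0 X0.0000 Y0.0000

Since the viewBox matches the mm dimensions, user units are millimetres directly. The only transform is the Y-flip y_m = 188.6930 − y_svg.

Shape 1 is a rectangle drawn with `<rect>`. Its stroke #ff8800 means engrave at S209, F4880. After flipping Y the toolpath is (18.9493,90.7468) → (65.0200,90.7468) → (65.0200,58.8931) → (18.9493,58.8931) → (18.9493,90.7468), returning to the start.

Shape 2 is a rectangle drawn with `<rect>`. Its stroke #0000ff means cut at S727, F963. After flipping Y the toolpath is (189.5919,132.6319) → (203.8706,132.6319) → (203.8706,47.9089) → (189.5919,47.9089) → (189.5919,132.6319), returning to the start.

Shape 3 is a closed polygon drawn with `<path>`. Its stroke #ff8800 means engrave at S209, F4880. After flipping Y the toolpath is (288.9078,90.0603) → (342.2153,33.3190) → (298.5784,115.5207) → (184.5602,92.3266) → (151.7783,180.1605) → (288.9078,90.0603), returning to the start.

Shape 4 is a circle drawn with `<circle>`. Its stroke #008000 means score at S497, F1799. After flipping Y the toolpath is (101.9961,167.7695) → (97.4040,178.8559) → (86.3176,183.4480) → (75.2312,178.8559) → (70.6391,167.7695) → (75.2312,156.6831) → (86.3176,152.0910) → (97.4040,156.6831) → (101.9961,167.7695), returning to the start.

Shape 5 is a line segment drawn with `<polyline>`. Its stroke #008000 means score at S497, F1799. After flipping Y the toolpath is (288.2093,104.3767) → (82.7999,11.5249).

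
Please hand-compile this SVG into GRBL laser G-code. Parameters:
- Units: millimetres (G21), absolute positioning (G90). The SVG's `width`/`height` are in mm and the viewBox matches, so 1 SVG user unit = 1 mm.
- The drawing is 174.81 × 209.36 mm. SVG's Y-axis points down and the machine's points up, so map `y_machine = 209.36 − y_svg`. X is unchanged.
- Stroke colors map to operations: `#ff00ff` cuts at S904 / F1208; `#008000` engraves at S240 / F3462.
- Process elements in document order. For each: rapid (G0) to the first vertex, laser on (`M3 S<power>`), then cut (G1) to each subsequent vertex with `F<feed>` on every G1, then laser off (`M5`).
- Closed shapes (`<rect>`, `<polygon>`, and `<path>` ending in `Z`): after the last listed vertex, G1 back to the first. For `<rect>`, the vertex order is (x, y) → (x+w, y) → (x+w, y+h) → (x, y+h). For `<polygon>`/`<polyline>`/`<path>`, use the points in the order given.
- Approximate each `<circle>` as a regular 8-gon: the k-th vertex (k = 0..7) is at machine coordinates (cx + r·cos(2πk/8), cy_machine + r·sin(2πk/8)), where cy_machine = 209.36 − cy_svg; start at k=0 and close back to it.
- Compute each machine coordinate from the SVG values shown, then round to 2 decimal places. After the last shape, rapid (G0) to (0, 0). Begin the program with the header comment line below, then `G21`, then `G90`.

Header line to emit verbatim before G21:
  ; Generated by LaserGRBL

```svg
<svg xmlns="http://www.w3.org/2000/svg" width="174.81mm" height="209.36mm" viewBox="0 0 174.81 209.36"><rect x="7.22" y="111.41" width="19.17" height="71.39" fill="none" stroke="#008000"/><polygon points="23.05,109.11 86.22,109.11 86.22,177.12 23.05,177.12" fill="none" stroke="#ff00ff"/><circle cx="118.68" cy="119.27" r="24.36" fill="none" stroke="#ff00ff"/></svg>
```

; Generated by LaserGRBL
G21
G90
G0 X7.22 Y97.95
M3 S240
G1 X26.39 Y97.95 F3462
G1 X26.39 Y26.56 F3462
G1 X7.22 Y26.56 F3462
G1 X7.22 Y97.95 F3462
M5
G0 X23.05 Y100.25
M3 S904
G1 X86.22 Y100.25 F1208
G1 X86.22 Y32.24 F1208
G1 X23.05 Y32.24 F1208
G1 X23.05 Y100.25 F1208
M5
G0 X143.04 Y90.09
M3 S904
G1 X135.91 Y107.32 F1208
G1 X118.68 Y114.45 F1208
G1 X101.45 Y107.32 F1208
G1 X94.32 Y90.09 F1208
G1 X101.45 Y72.86 F1208
G1 X118.68 Y65.73 F1208
G1 X135.91 Y72.86 F1208
G1 X143.04 Y90.09 F1208
M5
G0 X0.00 Y0.00

viewBox `0 0 174.81 209.36` with mm width/height → 1 unit = 1 mm. Flip: y_m = 209.36 − y_svg.

**Shape 1** — `<rect>` rectangle, stroke `#008000` → engrave (S240, F3462). Machine vertices: (7.22,97.95) → (26.39,97.95) → (26.39,26.56) → (7.22,26.56) → (7.22,97.95). Closed: final G1 returns to the first vertex.

**Shape 2** — `<polygon>` rectangle, stroke `#ff00ff` → cut (S904, F1208). Machine vertices: (23.05,100.25) → (86.22,100.25) → (86.22,32.24) → (23.05,32.24) → (23.05,100.25). Closed: final G1 returns to the first vertex.

**Shape 3** — `<circle>` circle, stroke `#ff00ff` → cut (S904, F1208). Machine vertices: (143.04,90.09) → (135.91,107.32) → (118.68,114.45) → (101.45,107.32) → (94.32,90.09) → (101.45,72.86) → (118.68,65.73) → (135.91,72.86) → (143.04,90.09). Closed: final G1 returns to the first vertex.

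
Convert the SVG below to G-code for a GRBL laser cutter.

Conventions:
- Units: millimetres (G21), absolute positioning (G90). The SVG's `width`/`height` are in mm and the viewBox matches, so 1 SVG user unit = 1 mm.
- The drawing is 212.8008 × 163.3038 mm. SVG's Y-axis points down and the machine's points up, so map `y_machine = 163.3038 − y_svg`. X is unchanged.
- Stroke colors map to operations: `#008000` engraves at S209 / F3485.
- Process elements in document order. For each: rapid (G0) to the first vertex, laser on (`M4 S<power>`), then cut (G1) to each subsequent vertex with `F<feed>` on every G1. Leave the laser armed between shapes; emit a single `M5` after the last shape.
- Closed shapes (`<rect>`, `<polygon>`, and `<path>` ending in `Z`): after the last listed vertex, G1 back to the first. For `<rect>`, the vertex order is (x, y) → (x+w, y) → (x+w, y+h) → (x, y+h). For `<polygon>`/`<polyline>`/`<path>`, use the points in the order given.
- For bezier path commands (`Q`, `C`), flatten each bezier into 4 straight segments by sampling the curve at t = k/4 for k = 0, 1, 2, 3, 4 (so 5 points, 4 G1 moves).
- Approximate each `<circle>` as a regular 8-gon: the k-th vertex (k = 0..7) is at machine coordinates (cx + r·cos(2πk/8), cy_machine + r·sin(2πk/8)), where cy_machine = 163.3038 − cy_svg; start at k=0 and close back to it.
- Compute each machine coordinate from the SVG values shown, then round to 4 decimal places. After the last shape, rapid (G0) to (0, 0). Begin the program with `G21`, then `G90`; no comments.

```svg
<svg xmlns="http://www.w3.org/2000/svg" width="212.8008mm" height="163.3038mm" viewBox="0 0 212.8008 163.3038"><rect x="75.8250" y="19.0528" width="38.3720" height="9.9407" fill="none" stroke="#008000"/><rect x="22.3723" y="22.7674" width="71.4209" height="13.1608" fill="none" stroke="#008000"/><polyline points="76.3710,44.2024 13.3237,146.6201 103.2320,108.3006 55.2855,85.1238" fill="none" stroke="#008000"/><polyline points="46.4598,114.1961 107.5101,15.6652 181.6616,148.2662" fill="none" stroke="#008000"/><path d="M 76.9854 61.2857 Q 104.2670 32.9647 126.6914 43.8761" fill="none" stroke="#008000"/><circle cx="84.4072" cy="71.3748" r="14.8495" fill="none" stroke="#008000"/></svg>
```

G21
G90
G0 X75.8250 Y144.2510
M4 S209
G1 X114.1970 Y144.2510 F3485
G1 X114.1970 Y134.3103 F3485
G1 X75.8250 Y134.3103 F3485
G1 X75.8250 Y144.2510 F3485
G0 X22.3723 Y140.5364
M4 S209
G1 X93.7932 Y140.5364 F3485
G1 X93.7932 Y127.3756 F3485
G1 X22.3723 Y127.3756 F3485
G1 X22.3723 Y140.5364 F3485
G0 X76.3710 Y119.1014
M4 S209
G1 X13.3237 Y16.6837 F3485
G1 X103.2320 Y55.0032 F3485
G1 X55.2855 Y78.1800 F3485
G0 X46.4598 Y49.1077
M4 S209
G1 X107.5101 Y147.6386 F3485
G1 X181.6616 Y15.0376 F3485
G0 X76.9854 Y102.0181
M4 S209
G1 X90.3226 Y113.7266 F3485
G1 X103.0527 Y120.5310 F3485
G1 X115.1756 Y122.4314 F3485
G1 X126.6914 Y119.4277 F3485
G0 X99.2567 Y91.9290
M4 S209
G1 X94.9074 Y102.4292 F3485
G1 X84.4072 Y106.7785 F3485
G1 X73.9070 Y102.4292 F3485
G1 X69.5577 Y91.9290 F3485
G1 X73.9070 Y81.4288 F3485
G1 X84.4072 Y77.0795 F3485
G1 X94.9074 Y81.4288 F3485
G1 X99.2567 Y91.9290 F3485
M5
G0 X0.0000 Y0.0000

1 u = 1 mm; y_m = 163.3038 − y.

[1] `<rect>` rectangle, #008000→engrave S209 F3485: (75.8250,144.2510) → (114.1970,144.2510) → (114.1970,134.3103) → (75.8250,134.3103) → (75.8250,144.2510) (closed)

[2] `<rect>` rectangle, #008000→engrave S209 F3485: (22.3723,140.5364) → (93.7932,140.5364) → (93.7932,127.3756) → (22.3723,127.3756) → (22.3723,140.5364) (closed)

[3] `<polyline>` open polyline, #008000→engrave S209 F3485: (76.3710,119.1014) → (13.3237,16.6837) → (103.2320,55.0032) → (55.2855,78.1800)

[4] `<polyline>` open polyline, #008000→engrave S209 F3485: (46.4598,49.1077) → (107.5101,147.6386) → (181.6616,15.0376)

[5] `<path>` quadratic bezier, #008000→engrave S209 F3485: (76.9854,102.0181) → (90.3226,113.7266) → (103.0527,120.5310) → (115.1756,122.4314) → (126.6914,119.4277)

[6] `<circle>` circle, #008000→engrave S209 F3485: (99.2567,91.9290) → (94.9074,102.4292) → (84.4072,106.7785) → (73.9070,102.4292) → (69.5577,91.9290) → (73.9070,81.4288) → (84.4072,77.0795) → (94.9074,81.4288) → (99.2567,91.9290) (closed)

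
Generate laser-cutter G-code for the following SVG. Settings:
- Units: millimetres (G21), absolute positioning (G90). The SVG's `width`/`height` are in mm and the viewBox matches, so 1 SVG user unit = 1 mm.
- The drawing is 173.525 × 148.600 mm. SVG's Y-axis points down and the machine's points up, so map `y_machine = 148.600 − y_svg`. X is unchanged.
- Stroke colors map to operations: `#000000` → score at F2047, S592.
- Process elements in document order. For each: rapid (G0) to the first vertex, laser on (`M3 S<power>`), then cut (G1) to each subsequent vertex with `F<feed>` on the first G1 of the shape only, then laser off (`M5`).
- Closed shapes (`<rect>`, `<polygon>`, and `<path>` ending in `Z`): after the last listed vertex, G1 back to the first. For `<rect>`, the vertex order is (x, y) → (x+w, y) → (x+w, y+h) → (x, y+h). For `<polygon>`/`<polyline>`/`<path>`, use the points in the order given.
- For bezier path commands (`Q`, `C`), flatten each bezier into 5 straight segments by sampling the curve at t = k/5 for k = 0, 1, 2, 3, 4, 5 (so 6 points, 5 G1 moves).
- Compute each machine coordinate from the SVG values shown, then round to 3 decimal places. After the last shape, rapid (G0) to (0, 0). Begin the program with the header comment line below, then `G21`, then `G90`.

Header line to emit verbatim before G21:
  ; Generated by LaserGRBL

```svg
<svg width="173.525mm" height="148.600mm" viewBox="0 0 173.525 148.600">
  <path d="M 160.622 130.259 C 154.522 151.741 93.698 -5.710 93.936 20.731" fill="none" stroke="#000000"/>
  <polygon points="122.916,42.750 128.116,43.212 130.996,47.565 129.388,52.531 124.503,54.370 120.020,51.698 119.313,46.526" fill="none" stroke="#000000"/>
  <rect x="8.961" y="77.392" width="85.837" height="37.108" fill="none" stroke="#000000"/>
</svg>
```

viewBox `0 0 173.525 148.600` with mm width/height → 1 unit = 1 mm. Flip: y_m = 148.600 − y_svg.

**Shape 1** — `<path>` cubic bezier, stroke `#000000` → score (S592, F2047). Control points (SVG): P0=(160.622,130.259), P1=(154.522,151.741), P2=(93.698,-5.710), P3=(93.936,20.731); sampled at t=k/5. Machine vertices: (160.622,18.341) → (151.321,24.021) → (134.445,55.230) → (115.550,94.551) → (100.194,124.569) → (93.936,127.869). Open path.

**Shape 2** — `<polygon>` regular polygon, stroke `#000000` → score (S592, F2047). Machine vertices: (122.916,105.850) → (128.116,105.388) → (130.996,101.035) → (129.388,96.069) → (124.503,94.230) → (120.020,96.902) → (119.313,102.074) → (122.916,105.850). Closed: final G1 returns to the first vertex.

**Shape 3** — `<rect>` rectangle, stroke `#000000` → score (S592, F2047). Machine vertices: (8.961,71.208) → (94.798,71.208) → (94.798,34.100) → (8.961,34.100) → (8.961,71.208). Closed: final G1 returns to the first vertex.

; Generated by LaserGRBL
G21
G90
G0 X160.622 Y18.341
M3 S592
G1 X151.321 Y24.021 F2047
G1 X134.445 Y55.230
G1 X115.550 Y94.551
G1 X100.194 Y124.569
G1 X93.936 Y127.869
M5
G0 X122.916 Y105.850
M3 S592
G1 X128.116 Y105.388 F2047
G1 X130.996 Y101.035
G1 X129.388 Y96.069
G1 X124.503 Y94.230
G1 X120.020 Y96.902
G1 X119.313 Y102.074
G1 X122.916 Y105.850
M5
G0 X8.961 Y71.208
M3 S592
G1 X94.798 Y71.208 F2047
G1 X94.798 Y34.100
G1 X8.961 Y34.100
G1 X8.961 Y71.208
M5
G0 X0.000 Y0.000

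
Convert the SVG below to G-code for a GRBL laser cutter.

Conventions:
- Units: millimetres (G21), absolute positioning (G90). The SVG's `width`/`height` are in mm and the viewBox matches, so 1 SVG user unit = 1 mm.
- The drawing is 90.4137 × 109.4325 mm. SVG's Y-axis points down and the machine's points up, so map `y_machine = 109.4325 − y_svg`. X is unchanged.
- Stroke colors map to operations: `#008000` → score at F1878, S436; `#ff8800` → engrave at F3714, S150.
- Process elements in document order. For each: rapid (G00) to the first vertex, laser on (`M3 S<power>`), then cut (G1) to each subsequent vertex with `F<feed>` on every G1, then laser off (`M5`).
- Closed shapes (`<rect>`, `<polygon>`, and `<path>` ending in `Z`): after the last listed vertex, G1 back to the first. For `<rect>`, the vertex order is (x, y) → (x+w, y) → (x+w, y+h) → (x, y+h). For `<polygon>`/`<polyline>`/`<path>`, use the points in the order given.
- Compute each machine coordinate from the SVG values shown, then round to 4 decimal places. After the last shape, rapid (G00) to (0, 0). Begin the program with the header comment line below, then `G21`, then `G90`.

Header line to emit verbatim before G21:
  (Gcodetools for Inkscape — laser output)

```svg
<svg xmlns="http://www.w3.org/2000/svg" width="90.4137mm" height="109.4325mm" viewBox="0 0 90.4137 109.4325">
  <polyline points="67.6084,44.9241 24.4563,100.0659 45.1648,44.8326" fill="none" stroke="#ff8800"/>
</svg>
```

Since the viewBox matches the mm dimensions, user units are millimetres directly. The only transform is the Y-flip y_m = 109.4325 − y_svg.

Shape 1 is a open polyline drawn with `<polyline>`. Its stroke #ff8800 means engrave at S150, F3714. After flipping Y the toolpath is (67.6084,64.5084) → (24.4563,9.3666) → (45.1648,64.5999).

(Gcodetools for Inkscape — laser output)
G21
G90
G00 X67.6084 Y64.5084
M3 S150
G1 X24.4563 Y9.3666 F3714
G1 X45.1648 Y64.5999 F3714
M5
G00 X0.0000 Y0.0000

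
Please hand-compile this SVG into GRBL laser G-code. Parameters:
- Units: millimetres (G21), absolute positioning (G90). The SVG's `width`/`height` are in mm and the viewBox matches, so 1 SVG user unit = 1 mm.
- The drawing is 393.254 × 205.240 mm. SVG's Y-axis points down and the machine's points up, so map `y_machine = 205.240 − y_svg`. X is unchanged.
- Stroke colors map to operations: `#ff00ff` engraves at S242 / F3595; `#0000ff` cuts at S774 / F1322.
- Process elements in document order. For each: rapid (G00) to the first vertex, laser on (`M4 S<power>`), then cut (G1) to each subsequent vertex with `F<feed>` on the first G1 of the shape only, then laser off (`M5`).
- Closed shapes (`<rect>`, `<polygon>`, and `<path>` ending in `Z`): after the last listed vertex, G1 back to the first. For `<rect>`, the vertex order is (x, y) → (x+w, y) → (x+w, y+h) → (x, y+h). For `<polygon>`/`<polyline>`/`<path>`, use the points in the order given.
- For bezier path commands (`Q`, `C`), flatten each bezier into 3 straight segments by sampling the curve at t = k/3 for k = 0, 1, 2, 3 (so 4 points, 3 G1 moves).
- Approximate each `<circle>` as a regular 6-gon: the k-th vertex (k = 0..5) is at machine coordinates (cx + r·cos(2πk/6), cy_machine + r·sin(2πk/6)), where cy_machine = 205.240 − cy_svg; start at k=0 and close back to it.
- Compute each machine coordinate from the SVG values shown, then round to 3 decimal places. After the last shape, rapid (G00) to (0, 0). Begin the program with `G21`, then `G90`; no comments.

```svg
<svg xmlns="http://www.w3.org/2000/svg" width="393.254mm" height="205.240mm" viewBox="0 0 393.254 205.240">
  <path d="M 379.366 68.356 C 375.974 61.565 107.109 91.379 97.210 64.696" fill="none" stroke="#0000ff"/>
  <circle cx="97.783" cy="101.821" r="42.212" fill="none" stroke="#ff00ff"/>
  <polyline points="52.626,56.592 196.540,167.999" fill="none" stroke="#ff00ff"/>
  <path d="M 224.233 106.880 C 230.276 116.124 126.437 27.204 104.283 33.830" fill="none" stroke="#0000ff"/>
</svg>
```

Since the viewBox matches the mm dimensions, user units are millimetres directly. The only transform is the Y-flip y_m = 205.240 − y_svg.

Shape 1 is a cubic bezier drawn with `<path>`. Its stroke #0000ff means cut at S774, F1322. After flipping Y the toolpath is (379.366,136.884) → (306.907,134.922) → (174.007,129.245) → (97.210,140.544).

Shape 2 is a circle drawn with `<circle>`. Its stroke #ff00ff means engrave at S242, F3595. After flipping Y the toolpath is (139.995,103.419) → (118.889,139.976) → (76.677,139.976) → (55.571,103.419) → (76.677,66.862) → (118.889,66.862) → (139.995,103.419), returning to the start.

Shape 3 is a line segment drawn with `<polyline>`. Its stroke #ff00ff means engrave at S242, F3595. After flipping Y the toolpath is (52.626,148.648) → (196.540,37.241).

Shape 4 is a cubic bezier drawn with `<path>`. Its stroke #0000ff means cut at S774, F1322. After flipping Y the toolpath is (224.233,98.360) → (200.744,114.663) → (146.570,153.362) → (104.283,171.410).

G21
G90
G00 X379.366 Y136.884
M4 S774
G1 X306.907 Y134.922 F1322
G1 X174.007 Y129.245
G1 X97.210 Y140.544
M5
G00 X139.995 Y103.419
M4 S242
G1 X118.889 Y139.976 F3595
G1 X76.677 Y139.976
G1 X55.571 Y103.419
G1 X76.677 Y66.862
G1 X118.889 Y66.862
G1 X139.995 Y103.419
M5
G00 X52.626 Y148.648
M4 S242
G1 X196.540 Y37.241 F3595
M5
G00 X224.233 Y98.360
M4 S774
G1 X200.744 Y114.663 F1322
G1 X146.570 Y153.362
G1 X104.283 Y171.410
M5
G00 X0.000 Y0.000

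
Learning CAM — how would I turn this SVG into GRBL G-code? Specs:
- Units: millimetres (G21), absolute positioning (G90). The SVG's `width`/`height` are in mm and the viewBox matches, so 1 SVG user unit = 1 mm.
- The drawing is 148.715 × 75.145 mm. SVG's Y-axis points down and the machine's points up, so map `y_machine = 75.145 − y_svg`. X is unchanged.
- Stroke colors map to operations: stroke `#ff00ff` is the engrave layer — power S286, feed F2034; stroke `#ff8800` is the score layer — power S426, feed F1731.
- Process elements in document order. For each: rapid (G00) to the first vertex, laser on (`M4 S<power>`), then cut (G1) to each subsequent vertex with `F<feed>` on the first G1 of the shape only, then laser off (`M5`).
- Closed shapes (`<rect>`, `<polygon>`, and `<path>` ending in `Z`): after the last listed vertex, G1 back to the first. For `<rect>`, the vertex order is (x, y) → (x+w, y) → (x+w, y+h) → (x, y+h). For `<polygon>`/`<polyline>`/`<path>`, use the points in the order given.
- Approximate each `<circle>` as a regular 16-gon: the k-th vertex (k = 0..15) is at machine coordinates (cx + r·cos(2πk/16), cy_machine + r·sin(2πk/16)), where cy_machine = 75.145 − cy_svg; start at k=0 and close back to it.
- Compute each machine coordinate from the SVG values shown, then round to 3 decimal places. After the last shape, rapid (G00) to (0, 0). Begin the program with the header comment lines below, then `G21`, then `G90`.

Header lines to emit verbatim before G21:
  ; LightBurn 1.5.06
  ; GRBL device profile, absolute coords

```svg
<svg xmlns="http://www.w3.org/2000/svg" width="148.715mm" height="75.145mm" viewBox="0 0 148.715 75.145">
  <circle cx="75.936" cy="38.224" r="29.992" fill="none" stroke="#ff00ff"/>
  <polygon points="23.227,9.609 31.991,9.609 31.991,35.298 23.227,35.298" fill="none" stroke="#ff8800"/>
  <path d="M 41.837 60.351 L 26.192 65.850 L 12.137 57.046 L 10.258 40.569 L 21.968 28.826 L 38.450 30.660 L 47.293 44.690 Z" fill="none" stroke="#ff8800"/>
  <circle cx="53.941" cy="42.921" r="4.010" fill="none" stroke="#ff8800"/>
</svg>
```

Since the viewBox matches the mm dimensions, user units are millimetres directly. The only transform is the Y-flip y_m = 75.145 − y_svg.

Shape 1 is a circle drawn with `<circle>`. Its stroke #ff00ff means engrave at S286, F2034. After flipping Y the toolpath is (105.928,36.921) → (103.645,48.398) → (97.144,58.129) → (87.413,64.630) → (75.936,66.913) → (64.459,64.630) → (54.728,58.129) → (48.227,48.398) → (45.944,36.921) → (48.227,25.444) → (54.728,15.713) → (64.459,9.212) → (75.936,6.929) → (87.413,9.212) → (97.144,15.713) → (103.645,25.444) → (105.928,36.921), returning to the start.

Shape 2 is a rectangle drawn with `<polygon>`. Its stroke #ff8800 means score at S426, F1731. After flipping Y the toolpath is (23.227,65.536) → (31.991,65.536) → (31.991,39.847) → (23.227,39.847) → (23.227,65.536), returning to the start.

Shape 3 is a regular polygon drawn with `<path>`. Its stroke #ff8800 means score at S426, F1731. After flipping Y the toolpath is (41.837,14.794) → (26.192,9.295) → (12.137,18.099) → (10.258,34.576) → (21.968,46.319) → (38.450,44.485) → (47.293,30.455) → (41.837,14.794), returning to the start.

Shape 4 is a circle drawn with `<circle>`. Its stroke #ff8800 means score at S426, F1731. After flipping Y the toolpath is (57.951,32.224) → (57.646,33.759) → (56.776,35.059) → (55.476,35.929) → (53.941,36.234) → (52.406,35.929) → (51.106,35.059) → (50.236,33.759) → (49.931,32.224) → (50.236,30.689) → (51.106,29.389) → (52.406,28.519) → (53.941,28.214) → (55.476,28.519) → (56.776,29.389) → (57.646,30.689) → (57.951,32.224), returning to the start.

; LightBurn 1.5.06
; GRBL device profile, absolute coords
G21
G90
G00 X105.928 Y36.921
M4 S286
G1 X103.645 Y48.398 F2034
G1 X97.144 Y58.129
G1 X87.413 Y64.630
G1 X75.936 Y66.913
G1 X64.459 Y64.630
G1 X54.728 Y58.129
G1 X48.227 Y48.398
G1 X45.944 Y36.921
G1 X48.227 Y25.444
G1 X54.728 Y15.713
G1 X64.459 Y9.212
G1 X75.936 Y6.929
G1 X87.413 Y9.212
G1 X97.144 Y15.713
G1 X103.645 Y25.444
G1 X105.928 Y36.921
M5
G00 X23.227 Y65.536
M4 S426
G1 X31.991 Y65.536 F1731
G1 X31.991 Y39.847
G1 X23.227 Y39.847
G1 X23.227 Y65.536
M5
G00 X41.837 Y14.794
M4 S426
G1 X26.192 Y9.295 F1731
G1 X12.137 Y18.099
G1 X10.258 Y34.576
G1 X21.968 Y46.319
G1 X38.450 Y44.485
G1 X47.293 Y30.455
G1 X41.837 Y14.794
M5
G00 X57.951 Y32.224
M4 S426
G1 X57.646 Y33.759 F1731
G1 X56.776 Y35.059
G1 X55.476 Y35.929
G1 X53.941 Y36.234
G1 X52.406 Y35.929
G1 X51.106 Y35.059
G1 X50.236 Y33.759
G1 X49.931 Y32.224
G1 X50.236 Y30.689
G1 X51.106 Y29.389
G1 X52.406 Y28.519
G1 X53.941 Y28.214
G1 X55.476 Y28.519
G1 X56.776 Y29.389
G1 X57.646 Y30.689
G1 X57.951 Y32.224
M5
G00 X0.000 Y0.000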